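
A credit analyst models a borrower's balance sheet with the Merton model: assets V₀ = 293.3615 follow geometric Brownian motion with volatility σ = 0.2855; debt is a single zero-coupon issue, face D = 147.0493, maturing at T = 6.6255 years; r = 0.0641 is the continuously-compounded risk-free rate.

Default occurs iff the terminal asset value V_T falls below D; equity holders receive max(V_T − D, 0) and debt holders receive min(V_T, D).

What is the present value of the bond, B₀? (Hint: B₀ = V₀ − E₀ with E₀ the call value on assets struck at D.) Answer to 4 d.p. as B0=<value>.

d₁ = [ln(V₀/D) + (r + σ²/2)T] / (σ√T)
   = [ln(293.3615/147.0493) + (0.0641 + 0.5·0.2855²)·6.6255] / (0.2855·√6.6255)
   = [0.690638 + 0.694718] / 0.734878 = 1.885149
d₂ = d₁ − σ√T = 1.885149 − 0.734878 = 1.150271
N(d₁) = 0.970295,  N(d₂) = 0.874984,  e^(−rT) = 0.653970
E₀ = V₀·N(d₁) − D·e^(−rT)·N(d₂)
   = 293.3615·0.970295 − 147.0493·0.653970·0.874984 = 200.503757
B₀ = V₀ − E₀ = 293.3615 − 200.503757 = 92.857743

B0=92.8577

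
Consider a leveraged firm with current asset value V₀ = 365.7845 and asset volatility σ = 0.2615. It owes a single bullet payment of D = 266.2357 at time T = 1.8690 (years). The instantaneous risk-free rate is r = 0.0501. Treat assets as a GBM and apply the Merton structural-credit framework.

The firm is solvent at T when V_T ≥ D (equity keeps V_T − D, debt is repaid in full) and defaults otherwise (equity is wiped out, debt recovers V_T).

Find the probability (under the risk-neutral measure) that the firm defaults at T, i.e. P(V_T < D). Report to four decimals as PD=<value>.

d₁ = [ln(V₀/D) + (r + σ²/2)T] / (σ√T)
   = [ln(365.7845/266.2357) + (0.0501 + 0.5·0.2615²)·1.8690] / (0.2615·√1.8690)
   = [0.317662 + 0.157540] / 0.357500 = 1.329237
d₂ = d₁ − σ√T = 1.329237 − 0.357500 = 0.971737
risk-neutral PD = N(−d₂) = N(-0.971737) = 0.165591

PD=0.1656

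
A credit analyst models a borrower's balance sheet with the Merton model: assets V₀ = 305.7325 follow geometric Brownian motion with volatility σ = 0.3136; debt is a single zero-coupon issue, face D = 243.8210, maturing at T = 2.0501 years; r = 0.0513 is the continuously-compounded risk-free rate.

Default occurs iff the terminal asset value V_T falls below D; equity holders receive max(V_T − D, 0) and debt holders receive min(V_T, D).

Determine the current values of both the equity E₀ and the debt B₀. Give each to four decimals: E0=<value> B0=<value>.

E0=101.5993 B0=204.1332

d₁ = [ln(V₀/D) + (r + σ²/2)T] / (σ√T)
   = [ln(305.7325/243.8210) + (0.0513 + 0.5·0.3136²)·2.0501] / (0.3136·√2.0501)
   = [0.226276 + 0.205979] / 0.449018 = 0.962667
d₂ = d₁ − σ√T = 0.962667 − 0.449018 = 0.513650
N(d₁) = 0.832143,  N(d₂) = 0.696251,  e^(−rT) = 0.900171
E₀ = V₀·N(d₁) − D·e^(−rT)·N(d₂)
   = 305.7325·0.832143 − 243.8210·0.900171·0.696251 = 101.599336
B₀ = V₀ − E₀ = 305.7325 − 101.599336 = 204.133164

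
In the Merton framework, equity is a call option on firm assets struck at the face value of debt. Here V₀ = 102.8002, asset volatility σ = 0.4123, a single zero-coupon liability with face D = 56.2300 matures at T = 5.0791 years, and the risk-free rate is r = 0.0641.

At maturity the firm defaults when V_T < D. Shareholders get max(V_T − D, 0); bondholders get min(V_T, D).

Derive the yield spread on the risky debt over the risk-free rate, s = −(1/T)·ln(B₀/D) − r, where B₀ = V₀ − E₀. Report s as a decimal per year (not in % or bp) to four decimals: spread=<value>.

d₁ = [ln(V₀/D) + (r + σ²/2)T] / (σ√T)
   = [ln(102.8002/56.2300) + (0.0641 + 0.5·0.4123²)·5.0791] / (0.4123·√5.0791)
   = [0.603337 + 0.757272] / 0.929195 = 1.464288
d₂ = d₁ − σ√T = 1.464288 − 0.929195 = 0.535093
N(d₁) = 0.928442,  N(d₂) = 0.703707,  e^(−rT) = 0.722115
E₀ = V₀·N(d₁) − D·e^(−rT)·N(d₂)
   = 102.8002·0.928442 − 56.2300·0.722115·0.703707 = 66.870341
B₀ = V₀ − E₀ = 102.8002 − 66.870341 = 35.929859
spread = −(1/T)·ln(B₀/D) − r = −(1/5.0791)·ln(35.929859/56.2300) − 0.0641 = 0.02408132

spread=0.0241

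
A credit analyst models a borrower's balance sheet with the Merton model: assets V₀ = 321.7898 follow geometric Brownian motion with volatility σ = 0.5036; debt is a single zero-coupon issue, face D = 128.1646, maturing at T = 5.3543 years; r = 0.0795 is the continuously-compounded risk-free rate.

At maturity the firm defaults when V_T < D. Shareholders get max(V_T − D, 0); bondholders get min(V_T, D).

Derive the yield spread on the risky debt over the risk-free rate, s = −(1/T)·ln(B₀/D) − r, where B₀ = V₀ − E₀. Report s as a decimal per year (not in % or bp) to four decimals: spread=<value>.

spread=0.0250

d₁ = [ln(V₀/D) + (r + σ²/2)T] / (σ√T)
   = [ln(321.7898/128.1646) + (0.0795 + 0.5·0.5036²)·5.3543] / (0.5036·√5.3543)
   = [0.920583 + 1.104627] / 1.165298 = 1.737933
d₂ = d₁ − σ√T = 1.737933 − 1.165298 = 0.572635
N(d₁) = 0.958889,  N(d₂) = 0.716554,  e^(−rT) = 0.653334
E₀ = V₀·N(d₁) − D·e^(−rT)·N(d₂)
   = 321.7898·0.958889 − 128.1646·0.653334·0.716554 = 248.560461
B₀ = V₀ − E₀ = 321.7898 − 248.560461 = 73.229339
spread = −(1/T)·ln(B₀/D) − r = −(1/5.3543)·ln(73.229339/128.1646) − 0.0795 = 0.02503640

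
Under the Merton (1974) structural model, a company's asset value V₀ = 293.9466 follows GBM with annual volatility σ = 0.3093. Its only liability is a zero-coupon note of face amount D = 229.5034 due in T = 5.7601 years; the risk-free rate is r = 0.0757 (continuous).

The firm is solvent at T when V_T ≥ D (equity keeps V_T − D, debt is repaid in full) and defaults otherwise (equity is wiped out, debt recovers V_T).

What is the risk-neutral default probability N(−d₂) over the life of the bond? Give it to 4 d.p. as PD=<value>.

PD=0.2913

d₁ = [ln(V₀/D) + (r + σ²/2)T] / (σ√T)
   = [ln(293.9466/229.5034) + (0.0757 + 0.5·0.3093²)·5.7601] / (0.3093·√5.7601)
   = [0.247480 + 0.711564] / 0.742326 = 1.291944
d₂ = d₁ − σ√T = 1.291944 − 0.742326 = 0.549617
risk-neutral PD = N(−d₂) = N(-0.549617) = 0.291291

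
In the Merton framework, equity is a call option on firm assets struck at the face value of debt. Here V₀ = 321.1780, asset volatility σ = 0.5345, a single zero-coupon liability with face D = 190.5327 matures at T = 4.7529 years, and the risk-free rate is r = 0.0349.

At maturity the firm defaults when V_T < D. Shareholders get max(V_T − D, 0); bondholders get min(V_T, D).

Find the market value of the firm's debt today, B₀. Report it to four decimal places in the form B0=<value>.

B0=119.8718

d₁ = [ln(V₀/D) + (r + σ²/2)T] / (σ√T)
   = [ln(321.1780/190.5327) + (0.0349 + 0.5·0.5345²)·4.7529] / (0.5345·√4.7529)
   = [0.522172 + 0.844805] / 1.165271 = 1.173097
d₂ = d₁ − σ√T = 1.173097 − 1.165271 = 0.007826
N(d₁) = 0.879622,  N(d₂) = 0.503122,  e^(−rT) = 0.847151
E₀ = V₀·N(d₁) − D·e^(−rT)·N(d₂)
   = 321.1780·0.879622 − 190.5327·0.847151·0.503122 = 201.306178
B₀ = V₀ − E₀ = 321.1780 − 201.306178 = 119.871822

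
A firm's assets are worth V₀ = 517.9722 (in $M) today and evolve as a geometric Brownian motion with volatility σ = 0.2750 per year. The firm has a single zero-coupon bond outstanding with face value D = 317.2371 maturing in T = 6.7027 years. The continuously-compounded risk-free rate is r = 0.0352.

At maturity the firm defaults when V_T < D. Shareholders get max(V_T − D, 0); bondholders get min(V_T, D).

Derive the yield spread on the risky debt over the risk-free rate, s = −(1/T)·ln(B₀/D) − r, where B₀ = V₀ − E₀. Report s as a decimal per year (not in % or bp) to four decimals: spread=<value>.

d₁ = [ln(V₀/D) + (r + σ²/2)T] / (σ√T)
   = [ln(517.9722/317.2371) + (0.0352 + 0.5·0.2750²)·6.7027] / (0.2750·√6.7027)
   = [0.490272 + 0.489381] / 0.711963 = 1.375988
d₂ = d₁ − σ√T = 1.375988 − 0.711963 = 0.664025
N(d₁) = 0.915587,  N(d₂) = 0.746663,  e^(−rT) = 0.789832
E₀ = V₀·N(d₁) − D·e^(−rT)·N(d₂)
   = 517.9722·0.915587 − 317.2371·0.789832·0.746663 = 287.161968
B₀ = V₀ − E₀ = 517.9722 − 287.161968 = 230.810232
spread = −(1/T)·ln(B₀/D) − r = −(1/6.7027)·ln(230.810232/317.2371) − 0.0352 = 0.01225156

spread=0.0123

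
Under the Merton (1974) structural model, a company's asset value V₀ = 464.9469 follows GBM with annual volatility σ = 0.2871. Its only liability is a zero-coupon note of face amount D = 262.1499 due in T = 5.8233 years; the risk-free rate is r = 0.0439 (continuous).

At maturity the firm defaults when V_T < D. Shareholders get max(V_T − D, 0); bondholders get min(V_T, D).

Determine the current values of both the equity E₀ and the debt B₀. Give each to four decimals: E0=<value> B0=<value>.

E0=273.4961 B0=191.4508

d₁ = [ln(V₀/D) + (r + σ²/2)T] / (σ√T)
   = [ln(464.9469/262.1499) + (0.0439 + 0.5·0.2871²)·5.8233] / (0.2871·√5.8233)
   = [0.573007 + 0.495640] / 0.692816 = 1.542468
d₂ = d₁ − σ√T = 1.542468 − 0.692816 = 0.849653
N(d₁) = 0.938520,  N(d₂) = 0.802241,  e^(−rT) = 0.774418
E₀ = V₀·N(d₁) − D·e^(−rT)·N(d₂)
   = 464.9469·0.938520 − 262.1499·0.774418·0.802241 = 273.496097
B₀ = V₀ − E₀ = 464.9469 − 273.496097 = 191.450803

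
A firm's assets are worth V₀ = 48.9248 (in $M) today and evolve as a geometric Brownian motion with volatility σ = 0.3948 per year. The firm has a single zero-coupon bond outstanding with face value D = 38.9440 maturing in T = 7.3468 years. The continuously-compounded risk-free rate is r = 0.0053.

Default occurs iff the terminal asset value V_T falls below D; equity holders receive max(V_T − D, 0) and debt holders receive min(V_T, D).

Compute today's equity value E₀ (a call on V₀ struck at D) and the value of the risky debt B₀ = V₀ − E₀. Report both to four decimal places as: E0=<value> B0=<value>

E0=23.8209 B0=25.1039

d₁ = [ln(V₀/D) + (r + σ²/2)T] / (σ√T)
   = [ln(48.9248/38.9440) + (0.0053 + 0.5·0.3948²)·7.3468] / (0.3948·√7.3468)
   = [0.228160 + 0.611500] / 1.070105 = 0.784652
d₂ = d₁ − σ√T = 0.784652 − 1.070105 = -0.285453
N(d₁) = 0.783671,  N(d₂) = 0.387649,  e^(−rT) = 0.961810
E₀ = V₀·N(d₁) − D·e^(−rT)·N(d₂)
   = 48.9248·0.783671 − 38.9440·0.961810·0.387649 = 23.820900
B₀ = V₀ − E₀ = 48.9248 − 23.820900 = 25.103900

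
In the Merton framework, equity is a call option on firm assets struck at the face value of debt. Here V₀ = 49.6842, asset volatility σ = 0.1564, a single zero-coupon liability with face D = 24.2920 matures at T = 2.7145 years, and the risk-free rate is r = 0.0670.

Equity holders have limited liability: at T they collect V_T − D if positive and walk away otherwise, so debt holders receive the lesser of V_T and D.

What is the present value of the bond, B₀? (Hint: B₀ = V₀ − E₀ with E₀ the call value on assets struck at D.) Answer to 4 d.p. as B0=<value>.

d₁ = [ln(V₀/D) + (r + σ²/2)T] / (σ√T)
   = [ln(49.6842/24.2920) + (0.0670 + 0.5·0.1564²)·2.7145] / (0.1564·√2.7145)
   = [0.715540 + 0.215071] / 0.257681 = 3.611491
d₂ = d₁ − σ√T = 3.611491 − 0.257681 = 3.353810
N(d₁) = 0.999848,  N(d₂) = 0.999601,  e^(−rT) = 0.833708
E₀ = V₀·N(d₁) − D·e^(−rT)·N(d₂)
   = 49.6842·0.999848 − 24.2920·0.833708·0.999601 = 29.432262
B₀ = V₀ − E₀ = 49.6842 − 29.432262 = 20.251938

B0=20.2519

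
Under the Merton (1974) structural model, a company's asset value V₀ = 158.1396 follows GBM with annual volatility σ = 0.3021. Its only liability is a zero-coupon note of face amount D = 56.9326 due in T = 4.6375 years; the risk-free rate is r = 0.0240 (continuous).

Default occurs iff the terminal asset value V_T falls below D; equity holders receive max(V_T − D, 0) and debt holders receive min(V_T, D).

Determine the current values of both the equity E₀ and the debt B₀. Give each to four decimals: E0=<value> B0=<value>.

E0=108.1305 B0=50.0091

d₁ = [ln(V₀/D) + (r + σ²/2)T] / (σ√T)
   = [ln(158.1396/56.9326) + (0.0240 + 0.5·0.3021²)·4.6375] / (0.3021·√4.6375)
   = [1.021610 + 0.322919] / 0.650568 = 2.066701
d₂ = d₁ − σ√T = 2.066701 − 0.650568 = 1.416133
N(d₁) = 0.980619,  N(d₂) = 0.921632,  e^(−rT) = 0.894670
E₀ = V₀·N(d₁) − D·e^(−rT)·N(d₂)
   = 158.1396·0.980619 − 56.9326·0.894670·0.921632 = 108.130523
B₀ = V₀ − E₀ = 158.1396 − 108.130523 = 50.009077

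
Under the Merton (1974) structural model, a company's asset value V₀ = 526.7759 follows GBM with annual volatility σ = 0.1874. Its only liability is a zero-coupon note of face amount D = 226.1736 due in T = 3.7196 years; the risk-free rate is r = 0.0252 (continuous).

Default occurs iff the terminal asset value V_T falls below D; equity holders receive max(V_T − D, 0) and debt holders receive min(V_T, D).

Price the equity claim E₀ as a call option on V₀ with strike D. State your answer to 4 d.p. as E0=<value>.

E0=321.0118

d₁ = [ln(V₀/D) + (r + σ²/2)T] / (σ√T)
   = [ln(526.7759/226.1736) + (0.0252 + 0.5·0.1874²)·3.7196] / (0.1874·√3.7196)
   = [0.845472 + 0.159048] / 0.361425 = 2.779335
d₂ = d₁ − σ√T = 2.779335 − 0.361425 = 2.417911
N(d₁) = 0.997276,  N(d₂) = 0.992195,  e^(−rT) = 0.910525
E₀ = V₀·N(d₁) − D·e^(−rT)·N(d₂)
   = 526.7759·0.997276 − 226.1736·0.910525·0.992195 = 321.011828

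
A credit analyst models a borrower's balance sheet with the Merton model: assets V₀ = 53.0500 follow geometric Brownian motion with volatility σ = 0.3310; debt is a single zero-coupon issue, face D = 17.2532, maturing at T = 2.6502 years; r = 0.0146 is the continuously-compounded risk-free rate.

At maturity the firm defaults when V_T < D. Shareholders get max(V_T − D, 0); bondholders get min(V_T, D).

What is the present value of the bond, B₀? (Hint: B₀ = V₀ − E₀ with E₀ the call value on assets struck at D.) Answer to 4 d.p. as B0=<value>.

B0=16.5125

d₁ = [ln(V₀/D) + (r + σ²/2)T] / (σ√T)
   = [ln(53.0500/17.2532) + (0.0146 + 0.5·0.3310²)·2.6502] / (0.3310·√2.6502)
   = [1.123237 + 0.183872] / 0.538849 = 2.425742
d₂ = d₁ − σ√T = 2.425742 − 0.538849 = 1.886893
N(d₁) = 0.992361,  N(d₂) = 0.970413,  e^(−rT) = 0.962046
E₀ = V₀·N(d₁) − D·e^(−rT)·N(d₂)
   = 53.0500·0.992361 − 17.2532·0.962046·0.970413 = 36.537503
B₀ = V₀ − E₀ = 53.0500 − 36.537503 = 16.512497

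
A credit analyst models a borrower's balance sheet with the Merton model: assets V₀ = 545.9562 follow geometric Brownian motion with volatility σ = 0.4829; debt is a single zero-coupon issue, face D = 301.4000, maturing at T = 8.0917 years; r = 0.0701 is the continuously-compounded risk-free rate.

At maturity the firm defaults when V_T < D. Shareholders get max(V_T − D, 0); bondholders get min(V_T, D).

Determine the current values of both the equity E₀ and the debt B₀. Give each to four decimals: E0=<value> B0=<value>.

E0=415.4777 B0=130.4785

d₁ = [ln(V₀/D) + (r + σ²/2)T] / (σ√T)
   = [ln(545.9562/301.4000) + (0.0701 + 0.5·0.4829²)·8.0917] / (0.4829·√8.0917)
   = [0.594100 + 1.510690] / 1.373653 = 1.532257
d₂ = d₁ − σ√T = 1.532257 − 1.373653 = 0.158604
N(d₁) = 0.937271,  N(d₂) = 0.563010,  e^(−rT) = 0.567095
E₀ = V₀·N(d₁) − D·e^(−rT)·N(d₂)
   = 545.9562·0.937271 − 301.4000·0.567095·0.563010 = 415.477654
B₀ = V₀ − E₀ = 545.9562 − 415.477654 = 130.478546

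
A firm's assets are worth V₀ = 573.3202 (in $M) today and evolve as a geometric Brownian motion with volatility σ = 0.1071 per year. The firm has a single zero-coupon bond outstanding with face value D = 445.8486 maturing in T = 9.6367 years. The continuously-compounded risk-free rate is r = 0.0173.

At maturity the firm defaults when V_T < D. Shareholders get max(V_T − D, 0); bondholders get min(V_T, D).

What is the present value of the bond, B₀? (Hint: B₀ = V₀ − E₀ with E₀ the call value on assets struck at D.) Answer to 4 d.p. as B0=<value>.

d₁ = [ln(V₀/D) + (r + σ²/2)T] / (σ√T)
   = [ln(573.3202/445.8486) + (0.0173 + 0.5·0.1071²)·9.6367] / (0.1071·√9.6367)
   = [0.251465 + 0.221983] / 0.332471 = 1.424029
d₂ = d₁ − σ√T = 1.424029 − 0.332471 = 1.091558
N(d₁) = 0.922781,  N(d₂) = 0.862486,  e^(−rT) = 0.846441
E₀ = V₀·N(d₁) − D·e^(−rT)·N(d₂)
   = 573.3202·0.922781 − 445.8486·0.846441·0.862486 = 203.560014
B₀ = V₀ − E₀ = 573.3202 − 203.560014 = 369.760186

B0=369.7602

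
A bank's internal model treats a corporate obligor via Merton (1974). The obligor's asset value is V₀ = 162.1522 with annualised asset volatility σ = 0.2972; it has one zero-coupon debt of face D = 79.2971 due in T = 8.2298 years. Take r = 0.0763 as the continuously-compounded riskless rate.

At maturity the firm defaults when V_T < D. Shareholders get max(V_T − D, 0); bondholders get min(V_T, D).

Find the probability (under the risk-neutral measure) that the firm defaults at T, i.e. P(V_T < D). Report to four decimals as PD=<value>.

PD=0.1252

d₁ = [ln(V₀/D) + (r + σ²/2)T] / (σ√T)
   = [ln(162.1522/79.2971) + (0.0763 + 0.5·0.2972²)·8.2298] / (0.2972·√8.2298)
   = [0.715334 + 0.991394] / 0.852596 = 2.001801
d₂ = d₁ − σ√T = 2.001801 − 0.852596 = 1.149204
risk-neutral PD = N(−d₂) = N(-1.149204) = 0.125236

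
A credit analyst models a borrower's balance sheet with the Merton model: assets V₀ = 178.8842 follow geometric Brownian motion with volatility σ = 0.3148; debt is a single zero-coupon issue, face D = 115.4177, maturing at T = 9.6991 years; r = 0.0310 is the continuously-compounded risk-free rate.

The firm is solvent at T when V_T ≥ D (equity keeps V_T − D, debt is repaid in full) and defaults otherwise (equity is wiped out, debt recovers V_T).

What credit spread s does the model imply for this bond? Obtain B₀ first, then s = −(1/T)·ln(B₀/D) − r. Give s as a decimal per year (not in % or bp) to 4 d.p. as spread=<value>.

d₁ = [ln(V₀/D) + (r + σ²/2)T] / (σ√T)
   = [ln(178.8842/115.4177) + (0.0310 + 0.5·0.3148²)·9.6991] / (0.3148·√9.6991)
   = [0.438181 + 0.781258] / 0.980394 = 1.243826
d₂ = d₁ − σ√T = 1.243826 − 0.980394 = 0.263432
N(d₁) = 0.893218,  N(d₂) = 0.603891,  e^(−rT) = 0.740320
E₀ = V₀·N(d₁) − D·e^(−rT)·N(d₂)
   = 178.8842·0.893218 − 115.4177·0.740320·0.603891 = 108.182468
B₀ = V₀ − E₀ = 178.8842 − 108.182468 = 70.701732
spread = −(1/T)·ln(B₀/D) − r = −(1/9.6991)·ln(70.701732/115.4177) − 0.0310 = 0.01952919

spread=0.0195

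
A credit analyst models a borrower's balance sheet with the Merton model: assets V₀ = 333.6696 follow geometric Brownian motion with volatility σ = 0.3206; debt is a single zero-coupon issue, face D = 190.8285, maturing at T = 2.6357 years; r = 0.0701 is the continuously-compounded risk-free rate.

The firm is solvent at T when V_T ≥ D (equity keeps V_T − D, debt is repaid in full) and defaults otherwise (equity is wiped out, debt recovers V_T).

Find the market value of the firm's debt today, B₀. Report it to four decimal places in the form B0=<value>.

d₁ = [ln(V₀/D) + (r + σ²/2)T] / (σ√T)
   = [ln(333.6696/190.8285) + (0.0701 + 0.5·0.3206²)·2.6357] / (0.3206·√2.6357)
   = [0.558776 + 0.320217] / 0.520489 = 1.688783
d₂ = d₁ − σ√T = 1.688783 − 0.520489 = 1.168294
N(d₁) = 0.954370,  N(d₂) = 0.878656,  e^(−rT) = 0.831302
E₀ = V₀·N(d₁) − D·e^(−rT)·N(d₂)
   = 333.6696·0.954370 − 190.8285·0.831302·0.878656 = 179.057587
B₀ = V₀ − E₀ = 333.6696 − 179.057587 = 154.612013

B0=154.6120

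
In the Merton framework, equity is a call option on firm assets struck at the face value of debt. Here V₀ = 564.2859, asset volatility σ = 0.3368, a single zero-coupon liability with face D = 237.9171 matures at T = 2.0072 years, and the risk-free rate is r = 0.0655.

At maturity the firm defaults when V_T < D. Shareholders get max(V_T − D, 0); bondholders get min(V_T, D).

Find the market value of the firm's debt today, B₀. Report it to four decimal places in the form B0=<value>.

d₁ = [ln(V₀/D) + (r + σ²/2)T] / (σ√T)
   = [ln(564.2859/237.9171) + (0.0655 + 0.5·0.3368²)·2.0072] / (0.3368·√2.0072)
   = [0.863639 + 0.245314] / 0.477164 = 2.324051
d₂ = d₁ − σ√T = 2.324051 − 0.477164 = 1.846888
N(d₁) = 0.989939,  N(d₂) = 0.967618,  e^(−rT) = 0.876804
E₀ = V₀·N(d₁) − D·e^(−rT)·N(d₂)
   = 564.2859·0.989939 − 237.9171·0.876804·0.967618 = 356.756746
B₀ = V₀ − E₀ = 564.2859 − 356.756746 = 207.529154

B0=207.5292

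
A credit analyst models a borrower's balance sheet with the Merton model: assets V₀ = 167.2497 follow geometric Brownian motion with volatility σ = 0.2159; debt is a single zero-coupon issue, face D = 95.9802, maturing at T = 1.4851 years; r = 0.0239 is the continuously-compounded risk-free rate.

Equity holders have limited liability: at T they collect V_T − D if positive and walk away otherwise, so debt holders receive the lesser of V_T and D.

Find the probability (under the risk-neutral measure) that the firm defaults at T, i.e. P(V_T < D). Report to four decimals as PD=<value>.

PD=0.0173

d₁ = [ln(V₀/D) + (r + σ²/2)T] / (σ√T)
   = [ln(167.2497/95.9802) + (0.0239 + 0.5·0.2159²)·1.4851] / (0.2159·√1.4851)
   = [0.555346 + 0.070106] / 0.263106 = 2.377189
d₂ = d₁ − σ√T = 2.377189 − 0.263106 = 2.114083
risk-neutral PD = N(−d₂) = N(-2.114083) = 0.017254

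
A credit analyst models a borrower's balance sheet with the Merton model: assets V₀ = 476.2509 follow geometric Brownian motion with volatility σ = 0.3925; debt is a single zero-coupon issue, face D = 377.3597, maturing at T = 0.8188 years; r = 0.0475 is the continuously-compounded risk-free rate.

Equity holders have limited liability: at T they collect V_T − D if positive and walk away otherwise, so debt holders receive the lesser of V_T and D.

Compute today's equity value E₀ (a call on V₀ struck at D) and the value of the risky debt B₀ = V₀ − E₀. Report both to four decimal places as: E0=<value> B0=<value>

E0=131.9914 B0=344.2595

d₁ = [ln(V₀/D) + (r + σ²/2)T] / (σ√T)
   = [ln(476.2509/377.3597) + (0.0475 + 0.5·0.3925²)·0.8188] / (0.3925·√0.8188)
   = [0.232746 + 0.101964] / 0.355164 = 0.942409
d₂ = d₁ − σ√T = 0.942409 − 0.355164 = 0.587246
N(d₁) = 0.827008,  N(d₂) = 0.721481,  e^(−rT) = 0.961854
E₀ = V₀·N(d₁) − D·e^(−rT)·N(d₂)
   = 476.2509·0.827008 − 377.3597·0.961854·0.721481 = 131.991450
B₀ = V₀ − E₀ = 476.2509 − 131.991450 = 344.259450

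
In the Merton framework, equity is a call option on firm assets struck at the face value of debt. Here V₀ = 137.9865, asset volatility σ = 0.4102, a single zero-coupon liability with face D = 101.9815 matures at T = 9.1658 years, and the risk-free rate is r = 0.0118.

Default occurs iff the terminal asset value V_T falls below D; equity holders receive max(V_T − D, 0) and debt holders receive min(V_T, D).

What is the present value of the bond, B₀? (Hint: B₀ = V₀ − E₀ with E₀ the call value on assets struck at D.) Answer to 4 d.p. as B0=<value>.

d₁ = [ln(V₀/D) + (r + σ²/2)T] / (σ√T)
   = [ln(137.9865/101.9815) + (0.0118 + 0.5·0.4102²)·9.1658] / (0.4102·√9.1658)
   = [0.302364 + 0.879294] / 1.241883 = 0.951505
d₂ = d₁ − σ√T = 0.951505 − 1.241883 = -0.290379
N(d₁) = 0.829326,  N(d₂) = 0.385763,  e^(−rT) = 0.897487
E₀ = V₀·N(d₁) − D·e^(−rT)·N(d₂)
   = 137.9865·0.829326 − 101.9815·0.897487·0.385763 = 79.127989
B₀ = V₀ − E₀ = 137.9865 − 79.127989 = 58.858511

B0=58.8585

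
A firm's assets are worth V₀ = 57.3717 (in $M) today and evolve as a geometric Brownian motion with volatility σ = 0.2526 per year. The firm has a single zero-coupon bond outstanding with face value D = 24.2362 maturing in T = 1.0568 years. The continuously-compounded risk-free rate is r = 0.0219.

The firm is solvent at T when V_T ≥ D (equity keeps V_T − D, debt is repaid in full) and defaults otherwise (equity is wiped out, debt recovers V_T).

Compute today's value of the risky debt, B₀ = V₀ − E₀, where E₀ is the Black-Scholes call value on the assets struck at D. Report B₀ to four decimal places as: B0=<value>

d₁ = [ln(V₀/D) + (r + σ²/2)T] / (σ√T)
   = [ln(57.3717/24.2362) + (0.0219 + 0.5·0.2526²)·1.0568] / (0.2526·√1.0568)
   = [0.861704 + 0.056859] / 0.259675 = 3.537360
d₂ = d₁ − σ√T = 3.537360 − 0.259675 = 3.277685
N(d₁) = 0.999798,  N(d₂) = 0.999477,  e^(−rT) = 0.977122
E₀ = V₀·N(d₁) − D·e^(−rT)·N(d₂)
   = 57.3717·0.999798 − 24.2362·0.977122·0.999477 = 33.690779
B₀ = V₀ − E₀ = 57.3717 − 33.690779 = 23.680921

B0=23.6809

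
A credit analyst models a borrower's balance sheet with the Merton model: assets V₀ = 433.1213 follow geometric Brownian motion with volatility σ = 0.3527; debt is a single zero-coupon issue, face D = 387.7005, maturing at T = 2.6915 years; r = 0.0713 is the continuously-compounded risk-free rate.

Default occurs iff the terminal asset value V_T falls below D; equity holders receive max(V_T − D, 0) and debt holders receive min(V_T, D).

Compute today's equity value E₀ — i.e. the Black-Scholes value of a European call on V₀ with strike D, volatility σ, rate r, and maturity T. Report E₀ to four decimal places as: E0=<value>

E0=153.3352

d₁ = [ln(V₀/D) + (r + σ²/2)T] / (σ√T)
   = [ln(433.1213/387.7005) + (0.0713 + 0.5·0.3527²)·2.6915] / (0.3527·√2.6915)
   = [0.110785 + 0.359312] / 0.578632 = 0.812427
d₂ = d₁ − σ√T = 0.812427 − 0.578632 = 0.233794
N(d₁) = 0.791727,  N(d₂) = 0.592428,  e^(−rT) = 0.825386
E₀ = V₀·N(d₁) − D·e^(−rT)·N(d₂)
   = 433.1213·0.791727 − 387.7005·0.825386·0.592428 = 153.335227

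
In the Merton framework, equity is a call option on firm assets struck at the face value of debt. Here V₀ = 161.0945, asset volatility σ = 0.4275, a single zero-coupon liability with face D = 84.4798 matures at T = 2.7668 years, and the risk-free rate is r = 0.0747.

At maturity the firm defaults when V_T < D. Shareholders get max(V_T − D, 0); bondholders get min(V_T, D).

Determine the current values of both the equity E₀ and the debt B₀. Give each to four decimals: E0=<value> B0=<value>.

d₁ = [ln(V₀/D) + (r + σ²/2)T] / (σ√T)
   = [ln(161.0945/84.4798) + (0.0747 + 0.5·0.4275²)·2.7668] / (0.4275·√2.7668)
   = [0.645479 + 0.459505] / 0.711091 = 1.553928
d₂ = d₁ − σ√T = 1.553928 − 0.711091 = 0.842837
N(d₁) = 0.939899,  N(d₂) = 0.800340,  e^(−rT) = 0.813280
E₀ = V₀·N(d₁) − D·e^(−rT)·N(d₂)
   = 161.0945·0.939899 − 84.4798·0.813280·0.800340 = 96.424635
B₀ = V₀ − E₀ = 161.0945 − 96.424635 = 64.669865

E0=96.4246 B0=64.6699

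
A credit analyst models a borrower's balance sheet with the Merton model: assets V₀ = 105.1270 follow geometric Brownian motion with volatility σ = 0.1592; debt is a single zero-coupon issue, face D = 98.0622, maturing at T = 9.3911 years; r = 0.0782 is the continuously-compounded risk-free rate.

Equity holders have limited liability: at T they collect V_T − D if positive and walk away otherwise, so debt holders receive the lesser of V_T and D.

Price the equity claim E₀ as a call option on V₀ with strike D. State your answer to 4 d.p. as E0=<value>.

E0=58.7728

d₁ = [ln(V₀/D) + (r + σ²/2)T] / (σ√T)
   = [ln(105.1270/98.0622) + (0.0782 + 0.5·0.1592²)·9.3911] / (0.1592·√9.3911)
   = [0.069567 + 0.853391] / 0.487867 = 1.891824
d₂ = d₁ − σ√T = 1.891824 − 0.487867 = 1.403957
N(d₁) = 0.970743,  N(d₂) = 0.919834,  e^(−rT) = 0.479801
E₀ = V₀·N(d₁) − D·e^(−rT)·N(d₂)
   = 105.1270·0.970743 − 98.0622·0.479801·0.919834 = 58.772771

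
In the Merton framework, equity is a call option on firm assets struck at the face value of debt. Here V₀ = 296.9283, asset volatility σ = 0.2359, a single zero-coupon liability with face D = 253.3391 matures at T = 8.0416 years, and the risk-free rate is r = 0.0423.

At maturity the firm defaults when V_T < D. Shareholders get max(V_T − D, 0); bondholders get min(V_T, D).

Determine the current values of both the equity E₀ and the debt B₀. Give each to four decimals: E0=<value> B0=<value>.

d₁ = [ln(V₀/D) + (r + σ²/2)T] / (σ√T)
   = [ln(296.9283/253.3391) + (0.0423 + 0.5·0.2359²)·8.0416] / (0.2359·√8.0416)
   = [0.158762 + 0.563912] / 0.668958 = 1.080298
d₂ = d₁ − σ√T = 1.080298 − 0.668958 = 0.411339
N(d₁) = 0.859995,  N(d₂) = 0.659588,  e^(−rT) = 0.711657
E₀ = V₀·N(d₁) − D·e^(−rT)·N(d₂)
   = 296.9283·0.859995 − 253.3391·0.711657·0.659588 = 136.439467
B₀ = V₀ − E₀ = 296.9283 − 136.439467 = 160.488833

E0=136.4395 B0=160.4888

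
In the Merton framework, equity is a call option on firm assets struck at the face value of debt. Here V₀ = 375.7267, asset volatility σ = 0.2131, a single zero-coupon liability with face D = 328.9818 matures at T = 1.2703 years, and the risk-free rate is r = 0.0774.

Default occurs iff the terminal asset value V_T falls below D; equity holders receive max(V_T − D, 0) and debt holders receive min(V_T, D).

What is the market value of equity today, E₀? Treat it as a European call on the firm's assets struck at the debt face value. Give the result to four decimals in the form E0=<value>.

E0=84.7086

d₁ = [ln(V₀/D) + (r + σ²/2)T] / (σ√T)
   = [ln(375.7267/328.9818) + (0.0774 + 0.5·0.2131²)·1.2703] / (0.2131·√1.2703)
   = [0.132860 + 0.127164] / 0.240180 = 1.082622
d₂ = d₁ − σ√T = 1.082622 − 0.240180 = 0.842442
N(d₁) = 0.860512,  N(d₂) = 0.800230,  e^(−rT) = 0.906358
E₀ = V₀·N(d₁) − D·e^(−rT)·N(d₂)
   = 375.7267·0.860512 − 328.9818·0.906358·0.800230 = 84.708632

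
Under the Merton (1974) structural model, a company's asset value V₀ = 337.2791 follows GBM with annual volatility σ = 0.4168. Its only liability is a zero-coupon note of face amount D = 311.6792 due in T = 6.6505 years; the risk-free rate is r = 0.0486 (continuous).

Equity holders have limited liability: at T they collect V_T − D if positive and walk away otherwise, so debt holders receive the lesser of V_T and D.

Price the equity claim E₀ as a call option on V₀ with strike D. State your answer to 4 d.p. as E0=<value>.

E0=178.0647

d₁ = [ln(V₀/D) + (r + σ²/2)T] / (σ√T)
   = [ln(337.2791/311.6792) + (0.0486 + 0.5·0.4168²)·6.6505] / (0.4168·√6.6505)
   = [0.078936 + 0.900884] / 1.074867 = 0.911573
d₂ = d₁ − σ√T = 0.911573 − 1.074867 = -0.163294
N(d₁) = 0.819003,  N(d₂) = 0.435144,  e^(−rT) = 0.723819
E₀ = V₀·N(d₁) − D·e^(−rT)·N(d₂)
   = 337.2791·0.819003 − 311.6792·0.723819·0.435144 = 178.064662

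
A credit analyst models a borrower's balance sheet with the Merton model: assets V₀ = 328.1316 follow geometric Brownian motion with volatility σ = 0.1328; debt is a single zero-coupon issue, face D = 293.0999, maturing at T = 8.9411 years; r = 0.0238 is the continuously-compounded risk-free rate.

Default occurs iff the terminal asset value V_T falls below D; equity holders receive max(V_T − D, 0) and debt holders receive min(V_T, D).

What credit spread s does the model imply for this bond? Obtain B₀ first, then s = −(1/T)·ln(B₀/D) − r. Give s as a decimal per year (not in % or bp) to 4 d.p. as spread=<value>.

d₁ = [ln(V₀/D) + (r + σ²/2)T] / (σ√T)
   = [ln(328.1316/293.0999) + (0.0238 + 0.5·0.1328²)·8.9411] / (0.1328·√8.9411)
   = [0.112901 + 0.291640] / 0.397094 = 1.018754
d₂ = d₁ − σ√T = 1.018754 − 0.397094 = 0.621660
N(d₁) = 0.845840,  N(d₂) = 0.732917,  e^(−rT) = 0.808319
E₀ = V₀·N(d₁) − D·e^(−rT)·N(d₂)
   = 328.1316·0.845840 − 293.0999·0.808319·0.732917 = 103.905378
B₀ = V₀ − E₀ = 328.1316 − 103.905378 = 224.226222
spread = −(1/T)·ln(B₀/D) − r = −(1/8.9411)·ln(224.226222/293.0999) − 0.0238 = 0.00615806

spread=0.0062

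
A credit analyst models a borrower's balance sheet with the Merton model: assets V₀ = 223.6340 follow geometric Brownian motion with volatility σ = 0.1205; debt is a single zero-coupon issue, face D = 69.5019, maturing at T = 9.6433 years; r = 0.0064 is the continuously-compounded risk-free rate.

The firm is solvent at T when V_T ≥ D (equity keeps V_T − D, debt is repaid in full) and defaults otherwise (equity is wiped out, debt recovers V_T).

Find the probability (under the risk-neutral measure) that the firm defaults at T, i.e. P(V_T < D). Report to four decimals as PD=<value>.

d₁ = [ln(V₀/D) + (r + σ²/2)T] / (σ√T)
   = [ln(223.6340/69.5019) + (0.0064 + 0.5·0.1205²)·9.6433] / (0.1205·√9.6433)
   = [1.168657 + 0.131729] / 0.374197 = 3.475139
d₂ = d₁ − σ√T = 3.475139 − 0.374197 = 3.100942
risk-neutral PD = N(−d₂) = N(-3.100942) = 0.000965

PD=0.0010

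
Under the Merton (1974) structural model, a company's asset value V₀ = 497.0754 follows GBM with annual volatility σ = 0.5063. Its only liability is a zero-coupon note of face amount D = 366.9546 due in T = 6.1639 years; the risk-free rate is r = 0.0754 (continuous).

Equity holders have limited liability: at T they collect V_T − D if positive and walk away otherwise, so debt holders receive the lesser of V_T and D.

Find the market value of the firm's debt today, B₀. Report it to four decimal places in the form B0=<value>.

B0=167.1422

d₁ = [ln(V₀/D) + (r + σ²/2)T] / (σ√T)
   = [ln(497.0754/366.9546) + (0.0754 + 0.5·0.5063²)·6.1639] / (0.5063·√6.1639)
   = [0.303504 + 1.254784] / 1.257001 = 1.239687
d₂ = d₁ − σ√T = 1.239687 − 1.257001 = -0.017315
N(d₁) = 0.892454,  N(d₂) = 0.493093,  e^(−rT) = 0.628287
E₀ = V₀·N(d₁) − D·e^(−rT)·N(d₂)
   = 497.0754·0.892454 − 366.9546·0.628287·0.493093 = 329.933152
B₀ = V₀ − E₀ = 497.0754 − 329.933152 = 167.142248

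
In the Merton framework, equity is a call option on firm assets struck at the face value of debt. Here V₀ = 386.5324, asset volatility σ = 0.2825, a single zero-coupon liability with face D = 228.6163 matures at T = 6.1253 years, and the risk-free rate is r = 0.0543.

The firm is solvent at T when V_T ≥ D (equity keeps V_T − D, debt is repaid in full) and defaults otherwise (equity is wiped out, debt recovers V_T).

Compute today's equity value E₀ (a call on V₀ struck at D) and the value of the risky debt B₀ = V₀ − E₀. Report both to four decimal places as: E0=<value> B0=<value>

E0=231.5657 B0=154.9667

d₁ = [ln(V₀/D) + (r + σ²/2)T] / (σ√T)
   = [ln(386.5324/228.6163) + (0.0543 + 0.5·0.2825²)·6.1253] / (0.2825·√6.1253)
   = [0.525171 + 0.577022] / 0.699169 = 1.576433
d₂ = d₁ − σ√T = 1.576433 − 0.699169 = 0.877264
N(d₁) = 0.942537,  N(d₂) = 0.809828,  e^(−rT) = 0.717054
E₀ = V₀·N(d₁) − D·e^(−rT)·N(d₂)
   = 386.5324·0.942537 − 228.6163·0.717054·0.809828 = 231.565680
B₀ = V₀ − E₀ = 386.5324 − 231.565680 = 154.966720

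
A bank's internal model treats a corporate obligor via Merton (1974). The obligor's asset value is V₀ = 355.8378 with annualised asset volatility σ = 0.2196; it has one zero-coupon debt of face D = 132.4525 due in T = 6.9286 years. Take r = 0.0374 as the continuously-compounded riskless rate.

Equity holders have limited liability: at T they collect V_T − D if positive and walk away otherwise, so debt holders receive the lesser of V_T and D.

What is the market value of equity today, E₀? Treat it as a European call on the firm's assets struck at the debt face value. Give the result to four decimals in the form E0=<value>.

d₁ = [ln(V₀/D) + (r + σ²/2)T] / (σ√T)
   = [ln(355.8378/132.4525) + (0.0374 + 0.5·0.2196²)·6.9286] / (0.2196·√6.9286)
   = [0.988251 + 0.426193] / 0.578036 = 2.446981
d₂ = d₁ − σ√T = 2.446981 − 0.578036 = 1.868944
N(d₁) = 0.992797,  N(d₂) = 0.969185,  e^(−rT) = 0.771723
E₀ = V₀·N(d₁) − D·e^(−rT)·N(d₂)
   = 355.8378·0.992797 − 132.4525·0.771723·0.969185 = 254.207923

E0=254.2079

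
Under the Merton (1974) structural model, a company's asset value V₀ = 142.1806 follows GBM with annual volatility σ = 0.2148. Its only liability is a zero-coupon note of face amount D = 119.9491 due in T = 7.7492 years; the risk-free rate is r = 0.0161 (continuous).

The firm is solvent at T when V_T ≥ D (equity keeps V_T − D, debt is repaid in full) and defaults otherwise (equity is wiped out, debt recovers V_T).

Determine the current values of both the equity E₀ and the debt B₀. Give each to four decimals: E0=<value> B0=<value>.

d₁ = [ln(V₀/D) + (r + σ²/2)T] / (σ√T)
   = [ln(142.1806/119.9491) + (0.0161 + 0.5·0.2148²)·7.7492] / (0.2148·√7.7492)
   = [0.170031 + 0.303532] / 0.597947 = 0.791982
d₂ = d₁ − σ√T = 0.791982 − 0.597947 = 0.194035
N(d₁) = 0.785814,  N(d₂) = 0.576926,  e^(−rT) = 0.882707
E₀ = V₀·N(d₁) − D·e^(−rT)·N(d₂)
   = 142.1806·0.785814 − 119.9491·0.882707·0.576926 = 50.642728
B₀ = V₀ − E₀ = 142.1806 − 50.642728 = 91.537872

E0=50.6427 B0=91.5379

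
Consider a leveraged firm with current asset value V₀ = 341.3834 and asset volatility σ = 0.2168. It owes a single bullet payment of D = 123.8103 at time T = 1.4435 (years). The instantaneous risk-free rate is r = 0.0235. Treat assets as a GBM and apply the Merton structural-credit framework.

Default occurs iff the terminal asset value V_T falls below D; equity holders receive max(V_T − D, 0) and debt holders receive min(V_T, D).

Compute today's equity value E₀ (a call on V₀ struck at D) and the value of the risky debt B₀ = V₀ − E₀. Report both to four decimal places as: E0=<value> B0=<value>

d₁ = [ln(V₀/D) + (r + σ²/2)T] / (σ√T)
   = [ln(341.3834/123.8103) + (0.0235 + 0.5·0.2168²)·1.4435] / (0.2168·√1.4435)
   = [1.014256 + 0.067846] / 0.260476 = 4.154325
d₂ = d₁ − σ√T = 4.154325 − 0.260476 = 3.893849
N(d₁) = 0.999984,  N(d₂) = 0.999951,  e^(−rT) = 0.966647
E₀ = V₀·N(d₁) − D·e^(−rT)·N(d₂)
   = 341.3834·0.999984 − 123.8103·0.966647·0.999951 = 221.702923
B₀ = V₀ − E₀ = 341.3834 − 221.702923 = 119.680477

E0=221.7029 B0=119.6805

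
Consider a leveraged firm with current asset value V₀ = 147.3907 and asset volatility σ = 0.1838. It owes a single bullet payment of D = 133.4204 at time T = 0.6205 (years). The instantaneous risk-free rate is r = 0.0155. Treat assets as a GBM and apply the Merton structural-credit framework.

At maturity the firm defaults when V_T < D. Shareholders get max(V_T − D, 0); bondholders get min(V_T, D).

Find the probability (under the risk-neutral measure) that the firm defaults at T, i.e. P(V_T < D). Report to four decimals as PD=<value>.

PD=0.2477

d₁ = [ln(V₀/D) + (r + σ²/2)T] / (σ√T)
   = [ln(147.3907/133.4204) + (0.0155 + 0.5·0.1838²)·0.6205] / (0.1838·√0.6205)
   = [0.099582 + 0.020099] / 0.144783 = 0.826623
d₂ = d₁ − σ√T = 0.826623 − 0.144783 = 0.681840
risk-neutral PD = N(−d₂) = N(-0.681840) = 0.247670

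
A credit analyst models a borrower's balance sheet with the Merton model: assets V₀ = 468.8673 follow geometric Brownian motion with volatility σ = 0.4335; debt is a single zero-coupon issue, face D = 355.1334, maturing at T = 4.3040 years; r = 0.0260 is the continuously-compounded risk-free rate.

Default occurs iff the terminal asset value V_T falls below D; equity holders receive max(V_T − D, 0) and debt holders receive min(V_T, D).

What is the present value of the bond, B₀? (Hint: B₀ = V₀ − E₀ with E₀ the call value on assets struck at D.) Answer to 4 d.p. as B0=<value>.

d₁ = [ln(V₀/D) + (r + σ²/2)T] / (σ√T)
   = [ln(468.8673/355.1334) + (0.0260 + 0.5·0.4335²)·4.3040] / (0.4335·√4.3040)
   = [0.277826 + 0.516313] / 0.899343 = 0.883021
d₂ = d₁ − σ√T = 0.883021 − 0.899343 = -0.016321
N(d₁) = 0.811388,  N(d₂) = 0.493489,  e^(−rT) = 0.894130
E₀ = V₀·N(d₁) − D·e^(−rT)·N(d₂)
   = 468.8673·0.811388 − 355.1334·0.894130·0.493489 = 223.732873
B₀ = V₀ − E₀ = 468.8673 − 223.732873 = 245.134427

B0=245.1344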